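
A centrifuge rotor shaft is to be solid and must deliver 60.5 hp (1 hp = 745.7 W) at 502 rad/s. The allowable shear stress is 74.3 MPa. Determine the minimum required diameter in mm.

ω = 502 rad/s, so T = P/ω = 60.5×745.7 / 502.0 = 89.87 N·m.
For a solid shaft τ_max = 16T/(πd³), so d = (16T/(π τ_allow))^(1/3) = (16·89.87/(π·7.43×10^7))^(1/3) = 0.01833 m.

18.3 mm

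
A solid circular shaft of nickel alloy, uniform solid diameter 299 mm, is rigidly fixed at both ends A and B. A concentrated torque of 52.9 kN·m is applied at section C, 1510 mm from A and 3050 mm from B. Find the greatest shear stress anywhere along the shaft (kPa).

With uniform GJ and both ends fixed, compatibility θ_AC = θ_CB gives T_A·a = T_B·b, together with T_A + T_B = T₀.
T_A = T₀·b/(a+b) = 52900·3050/4560 = 35380 N·m; T_B = 17520 N·m.
τ in each portion: τ_AC = 6.74×10^6 Pa, τ_CB = 3.34×10^6 Pa; maximum is in AC.
τ_max = T_AC·r/J = 35380·0.149/7.85×10^-4 = 6.741×10^6 Pa.

6740 kPa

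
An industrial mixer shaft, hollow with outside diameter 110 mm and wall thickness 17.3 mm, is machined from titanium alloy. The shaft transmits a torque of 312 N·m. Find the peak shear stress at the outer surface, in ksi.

0.222 ksi

J = π(d_o⁴ − d_i⁴)/32 = π(0.110⁴ − 0.0754⁴)/32 = 1.120×10^-5 m⁴.
τ_max = T·r/J = 312.0 × 0.0550 / 1.120×10^-5 = 1.532×10^6 Pa.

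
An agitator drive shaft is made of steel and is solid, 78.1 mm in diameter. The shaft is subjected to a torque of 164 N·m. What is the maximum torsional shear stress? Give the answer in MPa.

J = πd⁴/32 = π(0.0781)⁴/32 = 3.653×10^-6 m⁴.
τ_max = T·r/J = 164.0 × 0.0390 / 3.653×10^-6 = 1.753×10^6 Pa.

1.75 MPa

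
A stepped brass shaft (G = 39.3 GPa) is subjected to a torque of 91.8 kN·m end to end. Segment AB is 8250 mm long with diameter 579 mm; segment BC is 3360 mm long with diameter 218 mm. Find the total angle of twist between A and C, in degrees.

2.13°

J_AB = π(0.579)⁴/32 = 0.0110 m⁴; J_BC = π(0.218)⁴/32 = 2.22×10^-4 m⁴.
θ = (T/G)·Σ L_i/J_i = (91800/39.3×10⁹)·(8.25/0.0110 + 3.36/2.22×10^-4) = 0.03714 rad.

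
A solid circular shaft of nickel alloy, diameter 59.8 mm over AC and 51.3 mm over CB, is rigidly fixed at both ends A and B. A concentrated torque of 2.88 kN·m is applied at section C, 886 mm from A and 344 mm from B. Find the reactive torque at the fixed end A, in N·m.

Compatibility: T_A·a/J_AC = T_B·b/J_CB with T_A + T_B = T₀.
J_AC = 1.26×10^-6 m⁴, J_CB = 6.80×10^-7 m⁴, so T_A = T₀·(J_AC/a)/((J_AC/a)+(J_CB/b)) = 1203 N·m, T_B = 1677 N·m.

1200 N·m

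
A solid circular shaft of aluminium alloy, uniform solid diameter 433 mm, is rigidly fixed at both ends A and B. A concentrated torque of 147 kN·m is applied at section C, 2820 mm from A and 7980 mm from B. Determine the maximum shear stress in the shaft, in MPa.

6.81 MPa

With uniform GJ and both ends fixed, compatibility θ_AC = θ_CB gives T_A·a = T_B·b, together with T_A + T_B = T₀.
T_A = T₀·b/(a+b) = 147000·7980/10800 = 108600 N·m; T_B = 38380 N·m.
τ in each portion: τ_AC = 6.81×10^6 Pa, τ_CB = 2.41×10^6 Pa; maximum is in AC.
τ_max = T_AC·r/J = 108600·0.216/3.45×10^-3 = 6.814×10^6 Pa.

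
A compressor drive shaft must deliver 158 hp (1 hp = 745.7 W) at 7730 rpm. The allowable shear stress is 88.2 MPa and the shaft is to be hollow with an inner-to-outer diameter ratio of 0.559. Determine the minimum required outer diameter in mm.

ω = 2π·7730/60 = 809.5 rad/s, so T = P/ω = 158×745.7 / 809.5 = 145.6 N·m.
For a hollow shaft with d_i/d_o = 0.559: τ_max = 16T/(π d_o³ (1−k⁴)), so d_o = [16T/(π τ_allow (1−k⁴))]^(1/3) = [16·145.6/(π·8.82×10^7·0.9024)]^(1/3) = 0.02104 m.

21.0 mm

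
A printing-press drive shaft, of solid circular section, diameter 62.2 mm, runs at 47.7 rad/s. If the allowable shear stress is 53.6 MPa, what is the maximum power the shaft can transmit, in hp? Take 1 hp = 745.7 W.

162 hp

J = πd⁴/32 = π(0.0622)⁴/32 = 1.469×10^-6 m⁴.
T_max = τ_allow·J/r = 5.36×10^7 × 1.469×10^-6 / 0.0311 = 2533 N·m.
ω = 47.7 rad/s, so P_max = T_max·ω = 1.208×10^5 W.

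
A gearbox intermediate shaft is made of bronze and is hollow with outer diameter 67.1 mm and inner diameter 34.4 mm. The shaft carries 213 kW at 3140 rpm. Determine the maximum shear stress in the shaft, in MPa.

ω = 2π·3140/60 = 328.8 rad/s, so T = P/ω = 213×10³ / 328.8 = 647.8 N·m.
J = π(d_o⁴ − d_i⁴)/32 = π(0.0671⁴ − 0.0344⁴)/32 = 1.853×10^-6 m⁴.
τ_max = T·r/J = 647.8 × 0.0335 / 1.853×10^-6 = 1.173×10^7 Pa.

11.7 MPa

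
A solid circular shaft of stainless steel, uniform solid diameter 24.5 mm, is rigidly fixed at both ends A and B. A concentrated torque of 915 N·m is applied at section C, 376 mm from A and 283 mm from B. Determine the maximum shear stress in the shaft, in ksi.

With uniform GJ and both ends fixed, compatibility θ_AC = θ_CB gives T_A·a = T_B·b, together with T_A + T_B = T₀.
T_A = T₀·b/(a+b) = 915.0·283/659.0 = 392.9 N·m; T_B = 522.1 N·m.
τ in each portion: τ_AC = 1.36×10^8 Pa, τ_CB = 1.81×10^8 Pa; maximum is in CB.
τ_max = T_CB·r/J = 522.1·0.0123/3.54×10^-8 = 1.808×10^8 Pa.

26.2 ksi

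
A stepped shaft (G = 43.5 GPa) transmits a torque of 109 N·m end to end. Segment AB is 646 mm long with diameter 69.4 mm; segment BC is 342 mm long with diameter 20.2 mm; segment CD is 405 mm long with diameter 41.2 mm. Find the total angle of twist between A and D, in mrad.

56.7 mrad

J_AB = π(0.0694)⁴/32 = 2.28×10^-6 m⁴; J_BC = π(0.0202)⁴/32 = 1.63×10^-8 m⁴; J_CD = π(0.0412)⁴/32 = 2.83×10^-7 m⁴.
θ = (T/G)·Σ L_i/J_i = (109.0/43.5×10⁹)·(0.646/2.28×10^-6 + 0.342/1.63×10^-8 + 0.405/2.83×10^-7) = 0.05673 rad.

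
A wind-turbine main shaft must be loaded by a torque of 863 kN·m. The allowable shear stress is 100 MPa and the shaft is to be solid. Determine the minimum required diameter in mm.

353 mm

For a solid shaft τ_max = 16T/(πd³), so d = (16T/(π τ_allow))^(1/3) = (16·863000/(π·1.00×10^8))^(1/3) = 0.3529 m.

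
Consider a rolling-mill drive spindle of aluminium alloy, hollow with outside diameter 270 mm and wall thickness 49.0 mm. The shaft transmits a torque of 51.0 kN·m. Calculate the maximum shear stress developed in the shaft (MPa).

15.8 MPa

J = π(d_o⁴ − d_i⁴)/32 = π(0.270⁴ − 0.172⁴)/32 = 4.358×10^-4 m⁴.
τ_max = T·r/J = 51000 × 0.135 / 4.358×10^-4 = 1.580×10^7 Pa.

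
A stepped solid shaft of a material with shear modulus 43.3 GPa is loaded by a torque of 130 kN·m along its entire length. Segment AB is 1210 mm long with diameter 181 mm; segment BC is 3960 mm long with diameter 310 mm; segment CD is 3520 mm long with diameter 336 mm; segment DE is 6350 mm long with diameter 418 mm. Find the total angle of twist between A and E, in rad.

J_AB = π(0.181)⁴/32 = 1.05×10^-4 m⁴; J_BC = π(0.310)⁴/32 = 9.07×10^-4 m⁴; J_CD = π(0.336)⁴/32 = 1.25×10^-3 m⁴; J_DE = π(0.418)⁴/32 = 3.00×10^-3 m⁴.
θ = (T/G)·Σ L_i/J_i = (130000/43.3×10⁹)·(1.21/1.05×10^-4 + 3.96/9.07×10^-4 + 3.52/1.25×10^-3 + 6.35/3.00×10^-3) = 0.06240 rad.

0.0624 rad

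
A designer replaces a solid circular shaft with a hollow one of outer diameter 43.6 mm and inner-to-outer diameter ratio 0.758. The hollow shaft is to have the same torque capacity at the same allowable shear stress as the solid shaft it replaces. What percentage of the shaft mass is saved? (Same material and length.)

Equal τ_max and T ⇒ the solid shaft needs d_s³ = d_o³(1−k⁴), so d_s = 43.6·(1−0.758⁴)^(1/3) = 38.15 mm.
Area ratio A_h/A_s = d_o²(1−k²)/d_s² = (1−k²)/(1−k⁴)^(2/3) = 0.5557.
Mass saving = 1 − 0.5557 = 44.4 %.

44.4 %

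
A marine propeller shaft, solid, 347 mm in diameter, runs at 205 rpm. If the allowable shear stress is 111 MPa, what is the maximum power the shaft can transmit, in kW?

19500 kW

J = πd⁴/32 = π(0.347)⁴/32 = 1.423×10^-3 m⁴.
T_max = τ_allow·J/r = 1.11×10^8 × 1.423×10^-3 / 0.173 = 910600 N·m.
ω = 2π·205/60 = 21.47 rad/s, so P_max = T_max·ω = 1.955×10^7 W.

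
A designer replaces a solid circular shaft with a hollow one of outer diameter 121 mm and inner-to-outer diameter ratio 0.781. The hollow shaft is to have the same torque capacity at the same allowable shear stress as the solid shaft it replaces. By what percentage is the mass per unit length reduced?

Equal τ_max and T ⇒ the solid shaft needs d_s³ = d_o³(1−k⁴), so d_s = 121·(1−0.781⁴)^(1/3) = 103.6 mm.
Area ratio A_h/A_s = d_o²(1−k²)/d_s² = (1−k²)/(1−k⁴)^(2/3) = 0.5319.
Mass saving = 1 − 0.5319 = 46.8 %.

46.8 %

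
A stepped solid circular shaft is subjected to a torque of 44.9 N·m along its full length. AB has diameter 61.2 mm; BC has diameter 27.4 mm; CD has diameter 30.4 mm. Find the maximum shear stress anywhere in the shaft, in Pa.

1.11e7 Pa

Under the same torque, τ_max = 16T/(πd³) is largest where d is smallest — segment BC (d = 27.4 mm).
τ_max = 16·44.90/(π·(0.0274)³) = 1.112×10^7 Pa.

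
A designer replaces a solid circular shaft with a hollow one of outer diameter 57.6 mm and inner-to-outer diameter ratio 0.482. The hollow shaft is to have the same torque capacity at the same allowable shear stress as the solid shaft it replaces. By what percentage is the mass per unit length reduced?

20.3 %

Equal τ_max and T ⇒ the solid shaft needs d_s³ = d_o³(1−k⁴), so d_s = 57.6·(1−0.482⁴)^(1/3) = 56.54 mm.
Area ratio A_h/A_s = d_o²(1−k²)/d_s² = (1−k²)/(1−k⁴)^(2/3) = 0.7966.
Mass saving = 1 − 0.7966 = 20.3 %.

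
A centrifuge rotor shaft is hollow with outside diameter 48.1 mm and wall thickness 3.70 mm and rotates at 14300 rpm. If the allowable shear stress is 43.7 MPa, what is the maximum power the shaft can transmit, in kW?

J = π(d_o⁴ − d_i⁴)/32 = π(0.0481⁴ − 0.0407⁴)/32 = 2.561×10^-7 m⁴.
T_max = τ_allow·J/r = 4.37×10^7 × 2.561×10^-7 / 0.0241 = 465.4 N·m.
ω = 2π·14300/60 = 1497 rad/s, so P_max = T_max·ω = 6.969×10^5 W.

697 kW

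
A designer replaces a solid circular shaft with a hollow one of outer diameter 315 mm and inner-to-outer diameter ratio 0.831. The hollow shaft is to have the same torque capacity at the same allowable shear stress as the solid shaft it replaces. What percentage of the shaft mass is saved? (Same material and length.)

52.3 %

Equal τ_max and T ⇒ the solid shaft needs d_s³ = d_o³(1−k⁴), so d_s = 315·(1−0.831⁴)^(1/3) = 253.8 mm.
Area ratio A_h/A_s = d_o²(1−k²)/d_s² = (1−k²)/(1−k⁴)^(2/3) = 0.4766.
Mass saving = 1 − 0.4766 = 52.3 %.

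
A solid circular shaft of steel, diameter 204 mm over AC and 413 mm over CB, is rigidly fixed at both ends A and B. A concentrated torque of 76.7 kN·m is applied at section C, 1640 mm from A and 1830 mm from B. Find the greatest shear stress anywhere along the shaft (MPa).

5.20 MPa

Compatibility: T_A·a/J_AC = T_B·b/J_CB with T_A + T_B = T₀.
J_AC = 1.70×10^-4 m⁴, J_CB = 2.86×10^-3 m⁴, so T_A = T₀·(J_AC/a)/((J_AC/a)+(J_CB/b)) = 4777 N·m, T_B = 71920 N·m.
τ in each portion: τ_AC = 2.87×10^6 Pa, τ_CB = 5.20×10^6 Pa; maximum is in CB.
τ_max = T_CB·r/J = 71920·0.206/2.86×10^-3 = 5.200×10^6 Pa.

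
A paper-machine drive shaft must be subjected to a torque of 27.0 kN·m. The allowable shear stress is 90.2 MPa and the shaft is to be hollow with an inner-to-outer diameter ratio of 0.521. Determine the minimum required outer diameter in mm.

For a hollow shaft with d_i/d_o = 0.521: τ_max = 16T/(π d_o³ (1−k⁴)), so d_o = [16T/(π τ_allow (1−k⁴))]^(1/3) = [16·27000/(π·9.02×10^7·0.9263)]^(1/3) = 0.1181 m.

118 mm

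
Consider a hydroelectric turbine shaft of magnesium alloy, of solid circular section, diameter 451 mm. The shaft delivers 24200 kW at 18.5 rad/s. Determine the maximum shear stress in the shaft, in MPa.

ω = 18.5 rad/s, so T = P/ω = 24200×10³ / 18.50 = 1.308e6 N·m.
J = πd⁴/32 = π(0.451)⁴/32 = 4.062×10^-3 m⁴.
τ_max = T·r/J = 1.308e6 × 0.226 / 4.062×10^-3 = 7.262×10^7 Pa.

72.6 MPa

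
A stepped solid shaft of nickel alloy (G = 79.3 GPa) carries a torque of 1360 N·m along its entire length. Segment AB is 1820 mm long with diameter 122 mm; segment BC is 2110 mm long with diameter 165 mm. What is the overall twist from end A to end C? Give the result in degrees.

J_AB = π(0.122)⁴/32 = 2.17×10^-5 m⁴; J_BC = π(0.165)⁴/32 = 7.28×10^-5 m⁴.
θ = (T/G)·Σ L_i/J_i = (1360/79.3×10⁹)·(1.82/2.17×10^-5 + 2.11/7.28×10^-5) = 1.932×10^-3 rad.

0.111°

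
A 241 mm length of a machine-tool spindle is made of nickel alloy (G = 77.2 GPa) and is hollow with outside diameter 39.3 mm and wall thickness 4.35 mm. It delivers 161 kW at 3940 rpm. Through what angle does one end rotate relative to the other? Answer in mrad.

ω = 2π·3940/60 = 412.6 rad/s, so T = P/ω = 161×10³ / 412.6 = 390.2 N·m.
J = π(d_o⁴ − d_i⁴)/32 = π(0.0393⁴ − 0.0306⁴)/32 = 1.481×10^-7 m⁴.
θ = T·L/(G·J) = 390.2 × 0.241 / (77.2×10⁹ × 1.481×10^-7) = 8.224×10^-3 rad.

8.22 mrad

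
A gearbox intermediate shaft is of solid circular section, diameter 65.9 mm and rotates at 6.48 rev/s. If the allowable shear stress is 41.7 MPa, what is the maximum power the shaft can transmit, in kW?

J = πd⁴/32 = π(0.0659)⁴/32 = 1.852×10^-6 m⁴.
T_max = τ_allow·J/r = 4.17×10^7 × 1.852×10^-6 / 0.0330 = 2343 N·m.
ω = 2π·6.48 = 40.72 rad/s, so P_max = T_max·ω = 9.541×10^4 W.

95.4 kW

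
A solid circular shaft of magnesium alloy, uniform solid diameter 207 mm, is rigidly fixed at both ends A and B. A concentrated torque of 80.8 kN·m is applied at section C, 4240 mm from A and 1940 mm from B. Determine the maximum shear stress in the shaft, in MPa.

With uniform GJ and both ends fixed, compatibility θ_AC = θ_CB gives T_A·a = T_B·b, together with T_A + T_B = T₀.
T_A = T₀·b/(a+b) = 80800·1940/6180 = 25360 N·m; T_B = 55440 N·m.
τ in each portion: τ_AC = 1.46×10^7 Pa, τ_CB = 3.18×10^7 Pa; maximum is in CB.
τ_max = T_CB·r/J = 55440·0.103/1.80×10^-4 = 3.183×10^7 Pa.

31.8 MPa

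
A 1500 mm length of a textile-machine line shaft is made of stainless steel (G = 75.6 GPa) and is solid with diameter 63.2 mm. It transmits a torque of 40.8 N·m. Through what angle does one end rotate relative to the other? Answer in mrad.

0.517 mrad

J = πd⁴/32 = π(0.0632)⁴/32 = 1.566×10^-6 m⁴.
θ = T·L/(G·J) = 40.80 × 1.50 / (75.6×10⁹ × 1.566×10^-6) = 5.168×10^-4 rad.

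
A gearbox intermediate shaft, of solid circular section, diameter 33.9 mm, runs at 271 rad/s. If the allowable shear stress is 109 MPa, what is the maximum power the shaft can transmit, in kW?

226 kW

J = πd⁴/32 = π(0.0339)⁴/32 = 1.297×10^-7 m⁴.
T_max = τ_allow·J/r = 1.09×10^8 × 1.297×10^-7 / 0.0169 = 833.8 N·m.
ω = 271 rad/s, so P_max = T_max·ω = 2.260×10^5 W.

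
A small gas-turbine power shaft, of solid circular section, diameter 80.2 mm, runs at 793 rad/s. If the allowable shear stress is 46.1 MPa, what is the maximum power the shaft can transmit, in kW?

3700 kW

J = πd⁴/32 = π(0.0802)⁴/32 = 4.062×10^-6 m⁴.
T_max = τ_allow·J/r = 4.61×10^7 × 4.062×10^-6 / 0.0401 = 4669 N·m.
ω = 793 rad/s, so P_max = T_max·ω = 3.703×10^6 W.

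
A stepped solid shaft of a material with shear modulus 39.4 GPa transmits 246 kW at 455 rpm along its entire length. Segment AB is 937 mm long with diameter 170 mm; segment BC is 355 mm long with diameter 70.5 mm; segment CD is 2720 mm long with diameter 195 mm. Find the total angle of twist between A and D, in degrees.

1.33°

ω = 2π·455/60 = 47.65 rad/s, so T = P/ω = 246×10³ / 47.65 = 5163 N·m.
J_AB = π(0.170)⁴/32 = 8.20×10^-5 m⁴; J_BC = π(0.0705)⁴/32 = 2.43×10^-6 m⁴; J_CD = π(0.195)⁴/32 = 1.42×10^-4 m⁴.
θ = (T/G)·Σ L_i/J_i = (5163/39.4×10⁹)·(0.937/8.20×10^-5 + 0.355/2.43×10^-6 + 2.72/1.42×10^-4) = 0.02319 rad.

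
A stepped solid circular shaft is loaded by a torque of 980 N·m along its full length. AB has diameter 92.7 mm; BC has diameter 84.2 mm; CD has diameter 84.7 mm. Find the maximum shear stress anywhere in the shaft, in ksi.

Under the same torque, τ_max = 16T/(πd³) is largest where d is smallest — segment BC (d = 84.2 mm).
τ_max = 16·980.0/(π·(0.0842)³) = 8.361×10^6 Pa.

1.21 ksi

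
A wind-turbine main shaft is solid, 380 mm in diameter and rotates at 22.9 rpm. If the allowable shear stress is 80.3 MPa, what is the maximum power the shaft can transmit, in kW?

J = πd⁴/32 = π(0.380)⁴/32 = 2.047×10^-3 m⁴.
T_max = τ_allow·J/r = 8.03×10^7 × 2.047×10^-3 / 0.190 = 865200 N·m.
ω = 2π·22.9/60 = 2.398 rad/s, so P_max = T_max·ω = 2.075×10^6 W.

2070 kW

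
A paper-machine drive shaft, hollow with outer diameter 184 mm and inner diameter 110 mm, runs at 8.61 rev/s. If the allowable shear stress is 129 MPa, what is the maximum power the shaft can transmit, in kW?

J = π(d_o⁴ − d_i⁴)/32 = π(0.184⁴ − 0.110⁴)/32 = 9.816×10^-5 m⁴.
T_max = τ_allow·J/r = 1.29×10^8 × 9.816×10^-5 / 0.0920 = 137600 N·m.
ω = 2π·8.61 = 54.10 rad/s, so P_max = T_max·ω = 7.446×10^6 W.

7450 kW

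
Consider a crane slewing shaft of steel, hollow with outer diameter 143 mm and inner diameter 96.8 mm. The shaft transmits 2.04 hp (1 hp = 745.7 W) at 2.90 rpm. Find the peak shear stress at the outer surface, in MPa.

11.0 MPa

ω = 2π·2.90/60 = 0.3037 rad/s, so T = P/ω = 2.04×745.7 / 0.3037 = 5009 N·m.
J = π(d_o⁴ − d_i⁴)/32 = π(0.143⁴ − 0.0968⁴)/32 = 3.243×10^-5 m⁴.
τ_max = T·r/J = 5009 × 0.0715 / 3.243×10^-5 = 1.104×10^7 Pa.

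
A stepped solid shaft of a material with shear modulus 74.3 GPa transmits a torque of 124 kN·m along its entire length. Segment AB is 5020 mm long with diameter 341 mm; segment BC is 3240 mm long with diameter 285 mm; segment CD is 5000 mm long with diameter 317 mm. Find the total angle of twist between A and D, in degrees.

J_AB = π(0.341)⁴/32 = 1.33×10^-3 m⁴; J_BC = π(0.285)⁴/32 = 6.48×10^-4 m⁴; J_CD = π(0.317)⁴/32 = 9.91×10^-4 m⁴.
θ = (T/G)·Σ L_i/J_i = (124000/74.3×10⁹)·(5.02/1.33×10^-3 + 3.24/6.48×10^-4 + 5.00/9.91×10^-4) = 0.02308 rad.

1.32°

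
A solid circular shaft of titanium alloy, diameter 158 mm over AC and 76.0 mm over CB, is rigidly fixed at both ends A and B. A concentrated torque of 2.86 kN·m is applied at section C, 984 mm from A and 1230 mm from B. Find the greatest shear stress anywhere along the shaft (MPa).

Compatibility: T_A·a/J_AC = T_B·b/J_CB with T_A + T_B = T₀.
J_AC = 6.12×10^-5 m⁴, J_CB = 3.28×10^-6 m⁴, so T_A = T₀·(J_AC/a)/((J_AC/a)+(J_CB/b)) = 2743 N·m, T_B = 117.5 N·m.
τ in each portion: τ_AC = 3.54×10^6 Pa, τ_CB = 1.36×10^6 Pa; maximum is in AC.
τ_max = T_AC·r/J = 2743·0.0790/6.12×10^-5 = 3.541×10^6 Pa.

3.54 MPa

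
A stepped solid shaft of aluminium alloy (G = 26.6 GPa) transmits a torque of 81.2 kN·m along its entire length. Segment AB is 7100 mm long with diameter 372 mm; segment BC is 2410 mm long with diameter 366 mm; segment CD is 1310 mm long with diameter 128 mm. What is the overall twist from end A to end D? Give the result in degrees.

9.59°

J_AB = π(0.372)⁴/32 = 1.88×10^-3 m⁴; J_BC = π(0.366)⁴/32 = 1.76×10^-3 m⁴; J_CD = π(0.128)⁴/32 = 2.64×10^-5 m⁴.
θ = (T/G)·Σ L_i/J_i = (81200/26.6×10⁹)·(7.10/1.88×10^-3 + 2.41/1.76×10^-3 + 1.31/2.64×10^-5) = 0.1674 rad.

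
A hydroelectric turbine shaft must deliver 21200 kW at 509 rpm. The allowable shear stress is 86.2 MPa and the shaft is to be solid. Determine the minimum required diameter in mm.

286 mm

ω = 2π·509/60 = 53.30 rad/s, so T = P/ω = 21200×10³ / 53.30 = 397700 N·m.
For a solid shaft τ_max = 16T/(πd³), so d = (16T/(π τ_allow))^(1/3) = (16·397700/(π·8.62×10^7))^(1/3) = 0.2864 m.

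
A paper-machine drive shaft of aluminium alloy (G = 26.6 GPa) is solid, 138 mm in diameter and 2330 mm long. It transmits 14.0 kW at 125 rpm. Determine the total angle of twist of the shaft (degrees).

ω = 2π·125/60 = 13.09 rad/s, so T = P/ω = 14.0×10³ / 13.09 = 1070 N·m.
J = πd⁴/32 = π(0.138)⁴/32 = 3.561×10^-5 m⁴.
θ = T·L/(G·J) = 1070 × 2.33 / (26.6×10⁹ × 3.561×10^-5) = 2.631×10^-3 rad.

0.151°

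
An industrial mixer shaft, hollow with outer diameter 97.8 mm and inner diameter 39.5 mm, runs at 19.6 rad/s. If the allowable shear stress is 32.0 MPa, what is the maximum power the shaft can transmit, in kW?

J = π(d_o⁴ − d_i⁴)/32 = π(0.0978⁴ − 0.0395⁴)/32 = 8.743×10^-6 m⁴.
T_max = τ_allow·J/r = 3.20×10^7 × 8.743×10^-6 / 0.0489 = 5721 N·m.
ω = 19.6 rad/s, so P_max = T_max·ω = 1.121×10^5 W.

112 kW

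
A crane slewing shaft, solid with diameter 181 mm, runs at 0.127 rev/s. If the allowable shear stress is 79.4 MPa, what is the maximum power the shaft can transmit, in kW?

J = πd⁴/32 = π(0.181)⁴/32 = 1.054×10^-4 m⁴.
T_max = τ_allow·J/r = 7.94×10^7 × 1.054×10^-4 / 0.0905 = 92450 N·m.
ω = 2π·0.127 = 0.7980 rad/s, so P_max = T_max·ω = 7.377×10^4 W.

73.8 kW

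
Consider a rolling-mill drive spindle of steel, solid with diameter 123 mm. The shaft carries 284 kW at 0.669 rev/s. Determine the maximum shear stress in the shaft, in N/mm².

ω = 2π·0.669 = 4.203 rad/s, so T = P/ω = 284×10³ / 4.203 = 67560 N·m.
J = πd⁴/32 = π(0.123)⁴/32 = 2.247×10^-5 m⁴.
τ_max = T·r/J = 67560 × 0.0615 / 2.247×10^-5 = 1.849×10^8 Pa.

185 N/mm²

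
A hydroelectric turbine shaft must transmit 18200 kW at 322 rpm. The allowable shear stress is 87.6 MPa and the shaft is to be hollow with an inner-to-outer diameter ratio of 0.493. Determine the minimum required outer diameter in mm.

ω = 2π·322/60 = 33.72 rad/s, so T = P/ω = 18200×10³ / 33.72 = 539700 N·m.
For a hollow shaft with d_i/d_o = 0.493: τ_max = 16T/(π d_o³ (1−k⁴)), so d_o = [16T/(π τ_allow (1−k⁴))]^(1/3) = [16·539700/(π·8.76×10^7·0.9409)]^(1/3) = 0.3219 m.

322 mm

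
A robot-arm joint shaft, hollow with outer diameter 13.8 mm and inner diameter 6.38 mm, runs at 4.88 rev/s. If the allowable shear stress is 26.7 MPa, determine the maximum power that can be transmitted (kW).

0.403 kW

J = π(d_o⁴ − d_i⁴)/32 = π(0.0138⁴ − 0.00638⁴)/32 = 3.398×10^-9 m⁴.
T_max = τ_allow·J/r = 2.67×10^7 × 3.398×10^-9 / 0.00690 = 13.15 N·m.
ω = 2π·4.88 = 30.66 rad/s, so P_max = T_max·ω = 403.2 W.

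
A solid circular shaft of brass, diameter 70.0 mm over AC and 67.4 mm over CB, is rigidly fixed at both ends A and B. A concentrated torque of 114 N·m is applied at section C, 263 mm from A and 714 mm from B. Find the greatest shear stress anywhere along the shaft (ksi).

Compatibility: T_A·a/J_AC = T_B·b/J_CB with T_A + T_B = T₀.
J_AC = 2.36×10^-6 m⁴, J_CB = 2.03×10^-6 m⁴, so T_A = T₀·(J_AC/a)/((J_AC/a)+(J_CB/b)) = 86.59 N·m, T_B = 27.41 N·m.
τ in each portion: τ_AC = 1.29×10^6 Pa, τ_CB = 4.56×10^5 Pa; maximum is in AC.
τ_max = T_AC·r/J = 86.59·0.0350/2.36×10^-6 = 1.286×10^6 Pa.

0.186 ksi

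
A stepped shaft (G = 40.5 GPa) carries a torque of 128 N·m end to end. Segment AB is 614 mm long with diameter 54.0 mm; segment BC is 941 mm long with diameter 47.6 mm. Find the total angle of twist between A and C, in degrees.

J_AB = π(0.0540)⁴/32 = 8.35×10^-7 m⁴; J_BC = π(0.0476)⁴/32 = 5.04×10^-7 m⁴.
θ = (T/G)·Σ L_i/J_i = (128.0/40.5×10⁹)·(0.614/8.35×10^-7 + 0.941/5.04×10^-7) = 8.225×10^-3 rad.

0.471°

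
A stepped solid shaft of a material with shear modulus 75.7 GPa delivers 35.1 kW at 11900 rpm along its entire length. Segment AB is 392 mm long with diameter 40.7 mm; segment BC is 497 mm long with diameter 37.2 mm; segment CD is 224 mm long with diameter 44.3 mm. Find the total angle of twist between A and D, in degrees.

ω = 2π·11900/60 = 1246 rad/s, so T = P/ω = 35.1×10³ / 1246 = 28.17 N·m.
J_AB = π(0.0407)⁴/32 = 2.69×10^-7 m⁴; J_BC = π(0.0372)⁴/32 = 1.88×10^-7 m⁴; J_CD = π(0.0443)⁴/32 = 3.78×10^-7 m⁴.
θ = (T/G)·Σ L_i/J_i = (28.17/75.7×10⁹)·(0.392/2.69×10^-7 + 0.497/1.88×10^-7 + 0.224/3.78×10^-7) = 1.745×10^-3 rad.

0.100°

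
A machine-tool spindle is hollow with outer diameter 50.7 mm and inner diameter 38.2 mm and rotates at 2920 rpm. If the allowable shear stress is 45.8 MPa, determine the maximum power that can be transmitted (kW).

J = π(d_o⁴ − d_i⁴)/32 = π(0.0507⁴ − 0.0382⁴)/32 = 4.396×10^-7 m⁴.
T_max = τ_allow·J/r = 4.58×10^7 × 4.396×10^-7 / 0.0254 = 794.3 N·m.
ω = 2π·2920/60 = 305.8 rad/s, so P_max = T_max·ω = 2.429×10^5 W.

243 kW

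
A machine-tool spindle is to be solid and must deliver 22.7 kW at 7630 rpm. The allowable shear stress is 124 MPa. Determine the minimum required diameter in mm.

ω = 2π·7630/60 = 799.0 rad/s, so T = P/ω = 22.7×10³ / 799.0 = 28.41 N·m.
For a solid shaft τ_max = 16T/(πd³), so d = (16T/(π τ_allow))^(1/3) = (16·28.41/(π·1.24×10^8))^(1/3) = 0.01053 m.

10.5 mm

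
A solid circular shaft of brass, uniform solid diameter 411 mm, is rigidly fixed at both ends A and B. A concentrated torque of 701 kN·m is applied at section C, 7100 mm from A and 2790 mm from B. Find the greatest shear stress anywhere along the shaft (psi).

5350 psi

With uniform GJ and both ends fixed, compatibility θ_AC = θ_CB gives T_A·a = T_B·b, together with T_A + T_B = T₀.
T_A = T₀·b/(a+b) = 701000·2790/9890 = 197800 N·m; T_B = 503200 N·m.
τ in each portion: τ_AC = 1.45×10^7 Pa, τ_CB = 3.69×10^7 Pa; maximum is in CB.
τ_max = T_CB·r/J = 503200·0.205/2.80×10^-3 = 3.692×10^7 Pa.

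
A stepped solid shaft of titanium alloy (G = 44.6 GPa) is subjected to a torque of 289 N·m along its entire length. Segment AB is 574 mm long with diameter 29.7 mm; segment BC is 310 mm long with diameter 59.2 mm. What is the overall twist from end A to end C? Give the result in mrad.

J_AB = π(0.0297)⁴/32 = 7.64×10^-8 m⁴; J_BC = π(0.0592)⁴/32 = 1.21×10^-6 m⁴.
θ = (T/G)·Σ L_i/J_i = (289.0/44.6×10⁹)·(0.574/7.64×10^-8 + 0.310/1.21×10^-6) = 0.05036 rad.

50.4 mrad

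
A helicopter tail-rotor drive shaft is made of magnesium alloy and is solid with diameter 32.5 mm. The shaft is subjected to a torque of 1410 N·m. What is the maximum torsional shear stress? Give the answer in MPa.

209 MPa

J = πd⁴/32 = π(0.0325)⁴/32 = 1.095×10^-7 m⁴.
τ_max = T·r/J = 1410 × 0.0163 / 1.095×10^-7 = 2.092×10^8 Pa.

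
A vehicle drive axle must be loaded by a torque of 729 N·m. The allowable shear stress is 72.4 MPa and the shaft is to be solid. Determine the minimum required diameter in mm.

For a solid shaft τ_max = 16T/(πd³), so d = (16T/(π τ_allow))^(1/3) = (16·729.0/(π·7.24×10^7))^(1/3) = 0.03715 m.

37.2 mm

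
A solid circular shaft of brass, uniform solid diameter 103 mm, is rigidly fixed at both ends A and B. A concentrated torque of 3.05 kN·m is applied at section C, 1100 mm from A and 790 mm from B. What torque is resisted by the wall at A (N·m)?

With uniform GJ and both ends fixed, compatibility θ_AC = θ_CB gives T_A·a = T_B·b, together with T_A + T_B = T₀.
T_A = T₀·b/(a+b) = 3050·790/1890 = 1275 N·m; T_B = 1775 N·m.

1270 N·m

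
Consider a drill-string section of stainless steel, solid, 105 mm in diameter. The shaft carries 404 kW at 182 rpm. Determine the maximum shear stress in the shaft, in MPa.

ω = 2π·182/60 = 19.06 rad/s, so T = P/ω = 404×10³ / 19.06 = 21200 N·m.
J = πd⁴/32 = π(0.105)⁴/32 = 1.193×10^-5 m⁴.
τ_max = T·r/J = 21200 × 0.0525 / 1.193×10^-5 = 9.326×10^7 Pa.

93.3 MPa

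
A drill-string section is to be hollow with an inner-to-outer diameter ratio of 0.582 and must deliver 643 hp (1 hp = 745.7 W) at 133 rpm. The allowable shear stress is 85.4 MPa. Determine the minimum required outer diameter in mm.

ω = 2π·133/60 = 13.93 rad/s, so T = P/ω = 643×745.7 / 13.93 = 34430 N·m.
For a hollow shaft with d_i/d_o = 0.582: τ_max = 16T/(π d_o³ (1−k⁴)), so d_o = [16T/(π τ_allow (1−k⁴))]^(1/3) = [16·34430/(π·8.54×10^7·0.8853)]^(1/3) = 0.1324 m.

132 mm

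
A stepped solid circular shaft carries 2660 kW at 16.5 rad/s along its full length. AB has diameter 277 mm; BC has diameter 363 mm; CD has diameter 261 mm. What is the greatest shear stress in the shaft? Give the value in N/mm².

46.2 N/mm²

ω = 16.5 rad/s, so T = P/ω = 2660×10³ / 16.50 = 161200 N·m.
Under the same torque, τ_max = 16T/(πd³) is largest where d is smallest — segment CD (d = 261 mm).
τ_max = 16·161200/(π·(0.261)³) = 4.618×10^7 Pa.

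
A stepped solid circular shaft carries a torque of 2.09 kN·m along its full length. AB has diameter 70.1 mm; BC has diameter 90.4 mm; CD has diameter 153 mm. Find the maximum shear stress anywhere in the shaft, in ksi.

4.48 ksi

Under the same torque, τ_max = 16T/(πd³) is largest where d is smallest — segment AB (d = 70.1 mm).
τ_max = 16·2090/(π·(0.0701)³) = 3.090×10^7 Pa.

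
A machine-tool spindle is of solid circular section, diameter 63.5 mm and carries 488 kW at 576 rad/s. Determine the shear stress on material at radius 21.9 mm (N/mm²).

11.6 N/mm²

ω = 576 rad/s, so T = P/ω = 488×10³ / 576.0 = 847.2 N·m.
J = πd⁴/32 = π(0.0635)⁴/32 = 1.596×10^-6 m⁴.
Shear stress varies linearly with radius: τ = T·r/J = 847.2 × 0.0219 / 1.596×10^-6 = 1.162×10^7 Pa.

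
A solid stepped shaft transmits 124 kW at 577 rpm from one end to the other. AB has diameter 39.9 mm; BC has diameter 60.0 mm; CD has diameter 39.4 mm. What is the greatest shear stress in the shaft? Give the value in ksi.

ω = 2π·577/60 = 60.42 rad/s, so T = P/ω = 124×10³ / 60.42 = 2052 N·m.
Under the same torque, τ_max = 16T/(πd³) is largest where d is smallest — segment CD (d = 39.4 mm).
τ_max = 16·2052/(π·(0.0394)³) = 1.709×10^8 Pa.

24.8 ksi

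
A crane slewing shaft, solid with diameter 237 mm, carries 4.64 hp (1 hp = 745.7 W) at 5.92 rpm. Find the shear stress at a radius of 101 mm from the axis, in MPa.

1.82 MPa

ω = 2π·5.92/60 = 0.6199 rad/s, so T = P/ω = 4.64×745.7 / 0.6199 = 5581 N·m.
J = πd⁴/32 = π(0.237)⁴/32 = 3.097×10^-4 m⁴.
Shear stress varies linearly with radius: τ = T·r/J = 5581 × 0.101 / 3.097×10^-4 = 1.820×10^6 Pa.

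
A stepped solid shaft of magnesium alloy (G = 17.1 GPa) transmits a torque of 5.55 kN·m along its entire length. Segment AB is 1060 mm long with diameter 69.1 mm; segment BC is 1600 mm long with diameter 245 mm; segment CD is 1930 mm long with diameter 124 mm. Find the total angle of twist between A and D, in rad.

J_AB = π(0.0691)⁴/32 = 2.24×10^-6 m⁴; J_BC = π(0.245)⁴/32 = 3.54×10^-4 m⁴; J_CD = π(0.124)⁴/32 = 2.32×10^-5 m⁴.
θ = (T/G)·Σ L_i/J_i = (5550/17.1×10⁹)·(1.06/2.24×10^-6 + 1.60/3.54×10^-4 + 1.93/2.32×10^-5) = 0.1822 rad.

0.182 rad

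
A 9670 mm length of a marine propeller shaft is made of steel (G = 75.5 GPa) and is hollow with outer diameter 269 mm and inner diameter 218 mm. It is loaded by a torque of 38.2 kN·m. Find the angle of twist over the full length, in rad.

0.0167 rad

J = π(d_o⁴ − d_i⁴)/32 = π(0.269⁴ − 0.218⁴)/32 = 2.923×10^-4 m⁴.
θ = T·L/(G·J) = 38200 × 9.67 / (75.5×10⁹ × 2.923×10^-4) = 0.01674 rad.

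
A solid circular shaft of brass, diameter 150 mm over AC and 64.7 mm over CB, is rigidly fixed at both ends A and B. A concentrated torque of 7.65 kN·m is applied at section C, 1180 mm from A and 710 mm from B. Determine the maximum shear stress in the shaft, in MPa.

10.9 MPa

Compatibility: T_A·a/J_AC = T_B·b/J_CB with T_A + T_B = T₀.
J_AC = 4.97×10^-5 m⁴, J_CB = 1.72×10^-6 m⁴, so T_A = T₀·(J_AC/a)/((J_AC/a)+(J_CB/b)) = 7234 N·m, T_B = 416.1 N·m.
τ in each portion: τ_AC = 1.09×10^7 Pa, τ_CB = 7.83×10^6 Pa; maximum is in AC.
τ_max = T_AC·r/J = 7234·0.0750/4.97×10^-5 = 1.092×10^7 Pa.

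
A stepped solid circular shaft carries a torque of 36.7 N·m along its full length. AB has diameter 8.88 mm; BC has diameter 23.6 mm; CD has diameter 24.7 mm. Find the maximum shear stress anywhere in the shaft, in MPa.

267 MPa

Under the same torque, τ_max = 16T/(πd³) is largest where d is smallest — segment AB (d = 8.88 mm).
τ_max = 16·36.70/(π·(0.00888)³) = 2.669×10^8 Pa.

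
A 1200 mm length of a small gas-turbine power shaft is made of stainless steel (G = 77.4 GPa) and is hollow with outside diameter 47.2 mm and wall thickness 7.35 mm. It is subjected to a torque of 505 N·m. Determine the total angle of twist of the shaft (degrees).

J = π(d_o⁴ − d_i⁴)/32 = π(0.0472⁴ − 0.0325⁴)/32 = 3.777×10^-7 m⁴.
θ = T·L/(G·J) = 505.0 × 1.20 / (77.4×10⁹ × 3.777×10^-7) = 0.02073 rad.

1.19°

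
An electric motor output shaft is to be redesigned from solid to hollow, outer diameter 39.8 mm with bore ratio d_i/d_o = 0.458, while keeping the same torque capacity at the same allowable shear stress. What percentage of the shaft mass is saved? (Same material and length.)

Equal τ_max and T ⇒ the solid shaft needs d_s³ = d_o³(1−k⁴), so d_s = 39.8·(1−0.458⁴)^(1/3) = 39.21 mm.
Area ratio A_h/A_s = d_o²(1−k²)/d_s² = (1−k²)/(1−k⁴)^(2/3) = 0.8143.
Mass saving = 1 − 0.8143 = 18.6 %.

18.6 %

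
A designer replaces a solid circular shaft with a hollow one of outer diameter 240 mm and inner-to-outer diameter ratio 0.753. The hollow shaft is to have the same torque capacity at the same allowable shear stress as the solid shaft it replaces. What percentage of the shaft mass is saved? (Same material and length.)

43.9 %

Equal τ_max and T ⇒ the solid shaft needs d_s³ = d_o³(1−k⁴), so d_s = 240·(1−0.753⁴)^(1/3) = 210.9 mm.
Area ratio A_h/A_s = d_o²(1−k²)/d_s² = (1−k²)/(1−k⁴)^(2/3) = 0.5608.
Mass saving = 1 − 0.5608 = 43.9 %.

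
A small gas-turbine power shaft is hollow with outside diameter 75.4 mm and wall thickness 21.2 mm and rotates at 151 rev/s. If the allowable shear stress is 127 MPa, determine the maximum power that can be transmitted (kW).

J = π(d_o⁴ − d_i⁴)/32 = π(0.0754⁴ − 0.0330⁴)/32 = 3.057×10^-6 m⁴.
T_max = τ_allow·J/r = 1.27×10^8 × 3.057×10^-6 / 0.0377 = 10300 N·m.
ω = 2π·151 = 948.8 rad/s, so P_max = T_max·ω = 9.769×10^6 W.

9770 kW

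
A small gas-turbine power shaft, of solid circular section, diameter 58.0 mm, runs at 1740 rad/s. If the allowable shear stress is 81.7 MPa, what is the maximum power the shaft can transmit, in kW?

5450 kW

J = πd⁴/32 = π(0.0580)⁴/32 = 1.111×10^-6 m⁴.
T_max = τ_allow·J/r = 8.17×10^7 × 1.111×10^-6 / 0.0290 = 3130 N·m.
ω = 1740 rad/s, so P_max = T_max·ω = 5.446×10^6 W.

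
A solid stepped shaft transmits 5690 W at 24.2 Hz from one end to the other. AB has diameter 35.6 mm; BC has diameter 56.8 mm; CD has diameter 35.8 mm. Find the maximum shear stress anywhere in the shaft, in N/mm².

4.22 N/mm²

ω = 2π·24.2 = 152.1 rad/s, so T = P/ω = 5690 / 152.1 = 37.42 N·m.
Under the same torque, τ_max = 16T/(πd³) is largest where d is smallest — segment AB (d = 35.6 mm).
τ_max = 16·37.42/(π·(0.0356)³) = 4.224×10^6 Pa.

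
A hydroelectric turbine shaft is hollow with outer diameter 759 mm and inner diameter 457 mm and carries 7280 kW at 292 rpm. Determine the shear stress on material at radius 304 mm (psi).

371 psi

ω = 2π·292/60 = 30.58 rad/s, so T = P/ω = 7280×10³ / 30.58 = 238100 N·m.
J = π(d_o⁴ − d_i⁴)/32 = π(0.759⁴ − 0.457⁴)/32 = 0.02830 m⁴.
Shear stress varies linearly with radius: τ = T·r/J = 238100 × 0.304 / 0.02830 = 2.558×10^6 Pa.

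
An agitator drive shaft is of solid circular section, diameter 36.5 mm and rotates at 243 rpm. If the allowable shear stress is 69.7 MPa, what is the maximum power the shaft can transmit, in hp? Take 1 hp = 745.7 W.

J = πd⁴/32 = π(0.0365)⁴/32 = 1.742×10^-7 m⁴.
T_max = τ_allow·J/r = 6.97×10^7 × 1.742×10^-7 / 0.0182 = 665.5 N·m.
ω = 2π·243/60 = 25.45 rad/s, so P_max = T_max·ω = 1.693×10^4 W.

22.7 hp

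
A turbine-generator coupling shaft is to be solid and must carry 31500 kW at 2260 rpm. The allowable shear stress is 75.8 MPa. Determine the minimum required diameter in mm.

ω = 2π·2260/60 = 236.7 rad/s, so T = P/ω = 31500×10³ / 236.7 = 133100 N·m.
For a solid shaft τ_max = 16T/(πd³), so d = (16T/(π τ_allow))^(1/3) = (16·133100/(π·7.58×10^7))^(1/3) = 0.2076 m.

208 mm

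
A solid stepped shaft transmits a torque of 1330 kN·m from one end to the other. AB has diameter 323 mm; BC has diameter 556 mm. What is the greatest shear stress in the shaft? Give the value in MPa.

Under the same torque, τ_max = 16T/(πd³) is largest where d is smallest — segment AB (d = 323 mm).
τ_max = 16·1.330e6/(π·(0.323)³) = 2.010×10^8 Pa.

201 MPa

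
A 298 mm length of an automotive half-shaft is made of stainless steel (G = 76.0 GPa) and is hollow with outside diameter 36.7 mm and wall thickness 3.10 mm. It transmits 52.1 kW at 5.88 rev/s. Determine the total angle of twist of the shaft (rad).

ω = 2π·5.88 = 36.95 rad/s, so T = P/ω = 52.1×10³ / 36.95 = 1410 N·m.
J = π(d_o⁴ − d_i⁴)/32 = π(0.0367⁴ − 0.0305⁴)/32 = 9.314×10^-8 m⁴.
θ = T·L/(G·J) = 1410 × 0.298 / (76.0×10⁹ × 9.314×10^-8) = 0.05937 rad.

0.0594 rad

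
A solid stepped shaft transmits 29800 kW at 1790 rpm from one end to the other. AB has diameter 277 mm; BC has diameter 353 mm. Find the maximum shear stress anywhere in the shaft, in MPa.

38.1 MPa

ω = 2π·1790/60 = 187.4 rad/s, so T = P/ω = 29800×10³ / 187.4 = 159000 N·m.
Under the same torque, τ_max = 16T/(πd³) is largest where d is smallest — segment AB (d = 277 mm).
τ_max = 16·159000/(π·(0.277)³) = 3.809×10^7 Pa.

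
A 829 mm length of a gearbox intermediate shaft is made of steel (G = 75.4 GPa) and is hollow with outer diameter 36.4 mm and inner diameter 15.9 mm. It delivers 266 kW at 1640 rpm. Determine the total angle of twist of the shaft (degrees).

5.88°

ω = 2π·1640/60 = 171.7 rad/s, so T = P/ω = 266×10³ / 171.7 = 1549 N·m.
J = π(d_o⁴ − d_i⁴)/32 = π(0.0364⁴ − 0.0159⁴)/32 = 1.661×10^-7 m⁴.
θ = T·L/(G·J) = 1549 × 0.829 / (75.4×10⁹ × 1.661×10^-7) = 0.1025 rad.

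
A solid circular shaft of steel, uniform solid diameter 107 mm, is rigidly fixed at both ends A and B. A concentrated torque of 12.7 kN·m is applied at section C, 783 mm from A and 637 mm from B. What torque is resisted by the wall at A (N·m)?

5700 N·m

With uniform GJ and both ends fixed, compatibility θ_AC = θ_CB gives T_A·a = T_B·b, together with T_A + T_B = T₀.
T_A = T₀·b/(a+b) = 12700·637/1420 = 5697 N·m; T_B = 7003 N·m.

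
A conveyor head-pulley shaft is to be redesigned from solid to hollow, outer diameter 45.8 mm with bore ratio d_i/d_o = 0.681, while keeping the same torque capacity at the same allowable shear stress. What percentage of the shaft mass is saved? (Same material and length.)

Equal τ_max and T ⇒ the solid shaft needs d_s³ = d_o³(1−k⁴), so d_s = 45.8·(1−0.681⁴)^(1/3) = 42.25 mm.
Area ratio A_h/A_s = d_o²(1−k²)/d_s² = (1−k²)/(1−k⁴)^(2/3) = 0.6302.
Mass saving = 1 − 0.6302 = 37.0 %.

37.0 %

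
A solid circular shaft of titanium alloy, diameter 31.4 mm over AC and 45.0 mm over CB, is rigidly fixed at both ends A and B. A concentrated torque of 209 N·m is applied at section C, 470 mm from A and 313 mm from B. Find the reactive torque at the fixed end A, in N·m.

Compatibility: T_A·a/J_AC = T_B·b/J_CB with T_A + T_B = T₀.
J_AC = 9.54×10^-8 m⁴, J_CB = 4.03×10^-7 m⁴, so T_A = T₀·(J_AC/a)/((J_AC/a)+(J_CB/b)) = 28.50 N·m, T_B = 180.5 N·m.

28.5 N·m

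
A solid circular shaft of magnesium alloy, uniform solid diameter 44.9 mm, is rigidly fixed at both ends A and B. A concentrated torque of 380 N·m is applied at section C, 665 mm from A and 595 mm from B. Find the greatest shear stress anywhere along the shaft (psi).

1640 psi

With uniform GJ and both ends fixed, compatibility θ_AC = θ_CB gives T_A·a = T_B·b, together with T_A + T_B = T₀.
T_A = T₀·b/(a+b) = 380.0·595/1260 = 179.4 N·m; T_B = 200.6 N·m.
τ in each portion: τ_AC = 1.01×10^7 Pa, τ_CB = 1.13×10^7 Pa; maximum is in CB.
τ_max = T_CB·r/J = 200.6·0.0224/3.99×10^-7 = 1.128×10^7 Pa.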